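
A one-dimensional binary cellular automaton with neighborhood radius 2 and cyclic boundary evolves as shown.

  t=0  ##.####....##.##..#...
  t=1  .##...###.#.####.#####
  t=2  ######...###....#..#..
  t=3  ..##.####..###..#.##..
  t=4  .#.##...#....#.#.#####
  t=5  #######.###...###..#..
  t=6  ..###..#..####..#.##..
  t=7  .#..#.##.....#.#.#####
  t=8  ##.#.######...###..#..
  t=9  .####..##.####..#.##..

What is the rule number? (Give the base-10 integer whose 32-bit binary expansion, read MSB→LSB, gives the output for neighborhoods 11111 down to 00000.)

  [31] ##### => #  t=1,i=19
  [30] ####. => .  t=0,i=5
  [29] ###.# => .  t=1,i=8
  [28] ###.. => #  t=0,i=6
  [27] ##.## => #  t=0,i=2
  [26] ##.#. => #  t=1,i=9
  [25] ##..# => .  t=0,i=16
  [24] ##... => #  t=0,i=7
  [23] #.### => .  t=0,i=3
  [22] #.##. => #  t=0,i=14
  [21] #.#.# => #  t=1,i=10
  [20] #.#.. => #  t=7,i=1
  [19] #..## => .  t=2,i=21
  [18] #..#. => #  t=0,i=17
  [17] #...# => #  t=0,i=20
  [16] #.... => #  t=0,i=8
  [15] .#### => .  t=0,i=4
  [14] .###. => .  t=1,i=7
  [13] .##.# => #  t=0,i=1
  [12] .##.. => #  t=0,i=15
  [11] .#.## => #  t=1,i=11
  [10] .#.#. => #  t=4,i=14
  [9] .#..# => .  t=2,i=17
  [8] .#... => #  t=0,i=19
  [7] ..### => .  t=1,i=6
  [6] ..##. => .  t=0,i=0
  [5] ..#.# => .  t=3,i=16
  [4] ..#.. => #  t=0,i=18
  [3] ...## => #  t=0,i=10
  [2] ...#. => .  t=2,i=15
  [1] ....# => .  t=0,i=9
  [0] ..... => #  t=7,i=10
  bits 10011101011101110011110100011001 = 2641837337

2641837337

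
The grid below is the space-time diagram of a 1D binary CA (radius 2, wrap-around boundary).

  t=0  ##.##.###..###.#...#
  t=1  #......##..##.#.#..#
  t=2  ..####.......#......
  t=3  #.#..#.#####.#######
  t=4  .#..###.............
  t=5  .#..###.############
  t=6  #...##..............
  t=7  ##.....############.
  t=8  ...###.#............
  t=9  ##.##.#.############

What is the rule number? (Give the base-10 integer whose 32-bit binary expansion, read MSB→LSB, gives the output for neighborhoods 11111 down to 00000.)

335890867

  #####|.  b31=0 t=3,i=9
  ####.|.  b30=0 t=2,i=4
  ###.#|.  b29=0 t=0,i=1
  ###..|#  b28=1 t=0,i=8
  ##.##|.  b27=0 t=0,i=2
  ##.#.|#  b26=1 t=0,i=14
  ##..#|.  b25=0 t=0,i=9
  ##...|.  b24=0 t=1,i=1
  #.###|.  b23=0 t=0,i=6
  #.##.|.  b22=0 t=0,i=3
  #.#.#|.  b21=0 t=1,i=14
  #.#..|.  b20=0 t=0,i=15
  #..##|.  b19=0 t=0,i=10
  #..#.|#  b18=1 t=3,i=4
  #...#|.  b17=0 t=0,i=17
  #....|#  b16=1 t=1,i=2
  .####|.  b15=0 t=2,i=3
  .###.|#  b14=1 t=0,i=0
  .##.#|.  b13=0 t=0,i=4
  .##..|.  b12=0 t=1,i=0
  .#.##|#  b11=1 t=3,i=6
  .#.#.|.  b10=0 t=1,i=15
  .#..#|.  b9=0 t=1,i=17
  .#...|#  b8=1 t=0,i=16
  ..###|#  b7=1 t=0,i=11
  ..##.|.  b6=0 t=1,i=7
  ..#.#|#  b5=1 t=3,i=5
  ..#..|#  b4=1 t=2,i=13
  ...##|.  b3=0 t=0,i=18
  ...#.|.  b2=0 t=2,i=12
  ....#|#  b1=1 t=1,i=5
  .....|#  b0=1 t=1,i=3
  bits 00010100000001010100100110110011 = 335890867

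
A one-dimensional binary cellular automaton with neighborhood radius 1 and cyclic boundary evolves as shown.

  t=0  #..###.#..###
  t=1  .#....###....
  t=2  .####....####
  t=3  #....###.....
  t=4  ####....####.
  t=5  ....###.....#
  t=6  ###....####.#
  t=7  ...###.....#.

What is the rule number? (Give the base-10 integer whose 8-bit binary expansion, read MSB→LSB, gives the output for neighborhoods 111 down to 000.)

  nb ###: next=.  (t=0,i=4, bit7=0)
  nb ##.: next=.  (t=0,i=0, bit6=0)
  nb #.#: next=#  (t=0,i=6, bit5=1)
  nb #..: next=#  (t=0,i=1, bit4=1)
  nb .##: next=.  (t=0,i=3, bit3=0)
  nb .#.: next=#  (t=0,i=7, bit2=1)
  nb ..#: next=.  (t=0,i=2, bit1=0)
  nb ...: next=#  (t=1,i=3, bit0=1)
  bits 00110101 = 53

53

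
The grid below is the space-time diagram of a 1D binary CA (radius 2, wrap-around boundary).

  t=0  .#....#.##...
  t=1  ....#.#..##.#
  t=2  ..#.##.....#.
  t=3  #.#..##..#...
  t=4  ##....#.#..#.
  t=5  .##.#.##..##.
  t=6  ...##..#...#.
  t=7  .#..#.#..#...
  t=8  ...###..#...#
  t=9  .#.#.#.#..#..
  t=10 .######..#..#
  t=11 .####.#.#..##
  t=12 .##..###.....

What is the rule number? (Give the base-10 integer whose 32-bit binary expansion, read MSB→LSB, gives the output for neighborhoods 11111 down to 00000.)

  [31] ##### => #  t=10,i=3
  [30] ####. => .  t=10,i=5
  [29] ###.# => .  t=11,i=4
  [28] ###.. => #  t=8,i=5
  [27] ##.## => .  t=11,i=0
  [26] ##.#. => #  t=1,i=11
  [25] ##..# => .  t=3,i=7
  [24] ##... => #  t=0,i=10
  [23] #.### => #  t=10,i=1
  [22] #.##. => .  t=0,i=8
  [21] #.#.# => #  t=5,i=4
  [20] #.#.. => .  t=1,i=6
  [19] #..## => .  t=1,i=8
  [18] #..#. => #  t=3,i=8
  [17] #...# => #  t=2,i=0
  [16] #.... => .  t=0,i=3
  [15] .#### => #  t=10,i=2
  [14] .###. => .  t=8,i=4
  [13] .##.# => .  t=1,i=10
  [12] .##.. => #  t=0,i=9
  [11] .#.## => .  t=0,i=7
  [10] .#.#. => #  t=1,i=5
  [9] .#..# => .  t=1,i=7
  [8] .#... => .  t=0,i=2
  [7] ..### => #  t=8,i=3
  [6] ..##. => .  t=1,i=9
  [5] ..#.# => #  t=0,i=6
  [4] ..#.. => .  t=0,i=1
  [3] ...## => .  t=6,i=2
  [2] ...#. => .  t=0,i=0
  [1] ....# => #  t=0,i=4
  [0] ..... => .  t=2,i=8
  bits 10010101101001101001010010100010 = 2510722210

2510722210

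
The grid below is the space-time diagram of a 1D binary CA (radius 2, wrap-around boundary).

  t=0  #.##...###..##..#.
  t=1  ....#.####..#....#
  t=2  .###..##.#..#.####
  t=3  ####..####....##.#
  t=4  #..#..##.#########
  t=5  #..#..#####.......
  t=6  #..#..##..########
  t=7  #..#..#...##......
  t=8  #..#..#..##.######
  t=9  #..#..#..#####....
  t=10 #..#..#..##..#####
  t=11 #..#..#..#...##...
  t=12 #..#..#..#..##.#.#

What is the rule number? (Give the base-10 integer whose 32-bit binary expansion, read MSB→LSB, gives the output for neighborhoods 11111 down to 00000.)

  nb #####: next=.  (t=3,i=1, bit31=0)
  nb ####.: next=.  (t=1,i=8, bit30=0)
  nb ###.#: next=#  (t=2,i=17, bit29=1)
  nb ###..: next=#  (t=0,i=9, bit28=1)
  nb ##.##: next=#  (t=2,i=0, bit27=1)
  nb ##.#.: next=#  (t=2,i=8, bit26=1)
  nb ##..#: next=.  (t=0,i=10, bit25=0)
  nb ##...: next=#  (t=0,i=4, bit24=1)
  nb #.###: next=#  (t=1,i=6, bit23=1)
  nb #.##.: next=.  (t=0,i=2, bit22=0)
  nb #.#.#: next=.  (t=0,i=0, bit21=0)
  nb #.#..: next=#  (t=2,i=9, bit20=1)
  nb #..##: next=.  (t=0,i=11, bit19=0)
  nb #..#.: next=.  (t=0,i=15, bit18=0)
  nb #...#: next=.  (t=0,i=5, bit17=0)
  nb #....: next=#  (t=1,i=1, bit16=1)
  nb .####: next=#  (t=1,i=7, bit15=1)
  nb .###.: next=#  (t=0,i=8, bit14=1)
  nb .##.#: next=#  (t=2,i=7, bit13=1)
  nb .##..: next=.  (t=0,i=3, bit12=0)
  nb .#.##: next=.  (t=0,i=1, bit11=0)
  nb .#.#.: next=#  (t=0,i=17, bit10=1)
  nb .#..#: next=.  (t=2,i=10, bit9=0)
  nb .#...: next=.  (t=1,i=0, bit8=0)
  nb ..###: next=#  (t=0,i=7, bit7=1)
  nb ..##.: next=#  (t=0,i=12, bit6=1)
  nb ..#.#: next=.  (t=0,i=16, bit5=0)
  nb ..#..: next=#  (t=1,i=12, bit4=1)
  nb ...##: next=#  (t=0,i=6, bit3=1)
  nb ...#.: next=#  (t=1,i=3, bit2=1)
  nb ....#: next=#  (t=1,i=2, bit1=1)
  nb .....: next=#  (t=5,i=13, bit0=1)
  bits 00111101100100011110010011011111 = 1032971487

1032971487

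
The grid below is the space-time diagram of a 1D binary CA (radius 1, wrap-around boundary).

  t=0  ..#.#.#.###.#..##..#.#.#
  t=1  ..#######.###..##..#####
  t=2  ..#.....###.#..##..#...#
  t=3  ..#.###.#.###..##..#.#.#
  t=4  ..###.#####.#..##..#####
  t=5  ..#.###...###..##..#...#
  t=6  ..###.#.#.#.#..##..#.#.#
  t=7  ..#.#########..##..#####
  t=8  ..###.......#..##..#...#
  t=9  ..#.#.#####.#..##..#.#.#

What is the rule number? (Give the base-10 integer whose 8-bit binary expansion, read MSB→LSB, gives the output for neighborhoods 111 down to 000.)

109

  ### -> .   bit 7 = 0  t=0,i=9
  ##. -> #   bit 6 = 1  t=0,i=10
  #.# -> #   bit 5 = 1  t=0,i=3
  #.. -> .   bit 4 = 0  t=0,i=0
  .## -> #   bit 3 = 1  t=0,i=8
  .#. -> #   bit 2 = 1  t=0,i=2
  ..# -> .   bit 1 = 0  t=0,i=1
  ... -> #   bit 0 = 1  t=2,i=4
  bits 01101101 = 109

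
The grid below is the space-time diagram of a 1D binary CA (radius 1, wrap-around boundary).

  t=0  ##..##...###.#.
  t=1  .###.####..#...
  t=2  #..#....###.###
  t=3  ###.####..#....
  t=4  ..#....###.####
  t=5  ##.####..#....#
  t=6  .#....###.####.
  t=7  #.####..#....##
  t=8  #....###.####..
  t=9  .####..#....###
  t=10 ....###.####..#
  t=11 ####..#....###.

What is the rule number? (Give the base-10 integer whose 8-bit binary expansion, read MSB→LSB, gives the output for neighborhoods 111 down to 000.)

83

  [7] ### => .  t=0,i=10
  [6] ##. => #  t=0,i=1
  [5] #.# => .  t=0,i=12
  [4] #.. => #  t=0,i=2
  [3] .## => .  t=0,i=0
  [2] .#. => .  t=0,i=13
  [1] ..# => #  t=0,i=3
  [0] ... => #  t=0,i=7
  bits 01010011 = 83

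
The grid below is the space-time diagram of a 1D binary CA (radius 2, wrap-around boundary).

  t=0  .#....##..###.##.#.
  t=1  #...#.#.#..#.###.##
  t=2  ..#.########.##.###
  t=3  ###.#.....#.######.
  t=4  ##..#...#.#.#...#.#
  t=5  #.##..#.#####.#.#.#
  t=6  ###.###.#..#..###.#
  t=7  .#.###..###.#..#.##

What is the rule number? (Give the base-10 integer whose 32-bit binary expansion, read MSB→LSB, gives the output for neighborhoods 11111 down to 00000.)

  nb #####: next=.  (t=2,i=6, bit31=0)
  nb ####.: next=#  (t=2,i=10, bit30=1)
  nb ###.#: next=.  (t=0,i=12, bit29=0)
  nb ###..: next=.  (t=1,i=0, bit28=0)
  nb ##.##: next=#  (t=0,i=13, bit27=1)
  nb ##.#.: next=.  (t=0,i=16, bit26=0)
  nb ##..#: next=#  (t=0,i=8, bit25=1)
  nb ##...: next=.  (t=1,i=1, bit24=0)
  nb #.###: next=#  (t=1,i=13, bit23=1)
  nb #.##.: next=#  (t=0,i=14, bit22=1)
  nb #.#.#: next=#  (t=1,i=6, bit21=1)
  nb #.#..: next=#  (t=0,i=17, bit20=1)
  nb #..##: next=.  (t=0,i=9, bit19=0)
  nb #..#.: next=#  (t=0,i=0, bit18=1)
  nb #...#: next=#  (t=1,i=2, bit17=1)
  nb #....: next=.  (t=0,i=3, bit16=0)
  nb .####: next=.  (t=2,i=5, bit15=0)
  nb .###.: next=#  (t=0,i=11, bit14=1)
  nb .##.#: next=#  (t=0,i=15, bit13=1)
  nb .##..: next=.  (t=0,i=7, bit12=0)
  nb .#.##: next=.  (t=1,i=12, bit11=0)
  nb .#.#.: next=#  (t=1,i=5, bit10=1)
  nb .#..#: next=#  (t=0,i=18, bit9=1)
  nb .#...: next=.  (t=0,i=2, bit8=0)
  nb ..###: next=.  (t=0,i=10, bit7=0)
  nb ..##.: next=#  (t=0,i=6, bit6=1)
  nb ..#.#: next=#  (t=1,i=4, bit5=1)
  nb ..#..: next=.  (t=0,i=1, bit4=0)
  nb ...##: next=.  (t=0,i=5, bit3=0)
  nb ...#.: next=.  (t=1,i=3, bit2=0)
  nb ....#: next=#  (t=0,i=4, bit1=1)
  nb .....: next=.  (t=3,i=7, bit0=0)
  bits 01001010111101100110011001100010 = 1257662050

1257662050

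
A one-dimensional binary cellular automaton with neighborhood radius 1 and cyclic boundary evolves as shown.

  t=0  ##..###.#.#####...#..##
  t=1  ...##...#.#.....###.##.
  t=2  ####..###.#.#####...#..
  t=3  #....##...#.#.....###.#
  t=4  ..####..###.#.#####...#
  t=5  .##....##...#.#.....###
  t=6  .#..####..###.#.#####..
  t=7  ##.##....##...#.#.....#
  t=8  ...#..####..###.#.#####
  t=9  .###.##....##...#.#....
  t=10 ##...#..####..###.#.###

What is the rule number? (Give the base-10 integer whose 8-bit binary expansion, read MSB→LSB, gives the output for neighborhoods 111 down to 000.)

15

  ###|.  b7=0 t=0,i=0
  ##.|.  b6=0 t=0,i=1
  #.#|.  b5=0 t=0,i=7
  #..|.  b4=0 t=0,i=2
  .##|#  b3=1 t=0,i=4
  .#.|#  b2=1 t=0,i=8
  ..#|#  b1=1 t=0,i=3
  ...|#  b0=1 t=0,i=16
  bits 00001111 = 15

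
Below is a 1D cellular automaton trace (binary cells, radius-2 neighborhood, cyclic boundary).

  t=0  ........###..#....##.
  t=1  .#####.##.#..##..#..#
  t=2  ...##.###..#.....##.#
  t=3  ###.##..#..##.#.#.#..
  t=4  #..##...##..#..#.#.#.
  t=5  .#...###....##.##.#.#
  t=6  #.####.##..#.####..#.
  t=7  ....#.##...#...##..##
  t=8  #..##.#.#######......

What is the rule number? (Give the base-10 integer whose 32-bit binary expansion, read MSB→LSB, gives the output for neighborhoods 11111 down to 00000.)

  ##### -> #   bit 31 = 1  t=1,i=3
  ####. -> #   bit 30 = 1  t=1,i=4
  ###.# -> .   bit 29 = 0  t=1,i=5
  ###.. -> #   bit 28 = 1  t=0,i=10
  ##.## -> #   bit 27 = 1  t=1,i=6
  ##.#. -> .   bit 26 = 0  t=1,i=9
  ##..# -> .   bit 25 = 0  t=0,i=11
  ##... -> #   bit 24 = 1  t=0,i=20
  #.### -> .   bit 23 = 0  t=1,i=1
  #.##. -> #   bit 22 = 1  t=1,i=7
  #.#.# -> .   bit 21 = 0  t=3,i=14
  #.#.. -> .   bit 20 = 0  t=1,i=10
  #..## -> .   bit 19 = 0  t=1,i=12
  #..#. -> .   bit 18 = 0  t=0,i=12
  #...# -> #   bit 17 = 1  t=2,i=1
  #.... -> .   bit 16 = 0  t=0,i=0
  .#### -> .   bit 15 = 0  t=1,i=2
  .###. -> .   bit 14 = 0  t=0,i=9
  .##.# -> #   bit 13 = 1  t=1,i=8
  .##.. -> .   bit 12 = 0  t=0,i=19
  .#.## -> .   bit 11 = 0  t=1,i=0
  .#.#. -> #   bit 10 = 1  t=3,i=15
  .#..# -> #   bit 9 = 1  t=1,i=11
  .#... -> #   bit 8 = 1  t=0,i=14
  ..### -> #   bit 7 = 1  t=0,i=8
  ..##. -> .   bit 6 = 0  t=0,i=18
  ..#.# -> #   bit 5 = 1  t=1,i=20
  ..#.. -> #   bit 4 = 1  t=0,i=13
  ...## -> #   bit 3 = 1  t=0,i=7
  ...#. -> #   bit 2 = 1  t=7,i=3
  ....# -> .   bit 1 = 0  t=0,i=6
  ..... -> #   bit 0 = 1  t=0,i=1
  bits 11011001010000100010011110111101 = 3644991421

3644991421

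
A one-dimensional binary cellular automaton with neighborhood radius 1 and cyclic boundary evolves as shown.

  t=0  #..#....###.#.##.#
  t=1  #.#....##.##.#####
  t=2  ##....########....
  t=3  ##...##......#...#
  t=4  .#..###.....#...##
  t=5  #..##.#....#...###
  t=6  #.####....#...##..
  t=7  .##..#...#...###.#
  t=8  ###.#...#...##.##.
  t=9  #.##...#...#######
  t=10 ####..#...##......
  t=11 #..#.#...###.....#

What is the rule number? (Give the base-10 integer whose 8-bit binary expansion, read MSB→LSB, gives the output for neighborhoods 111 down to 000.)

  nb ###: next=.  (t=0,i=9, bit7=0)
  nb ##.: next=#  (t=0,i=0, bit6=1)
  nb #.#: next=#  (t=0,i=11, bit5=1)
  nb #..: next=.  (t=0,i=1, bit4=0)
  nb .##: next=#  (t=0,i=8, bit3=1)
  nb .#.: next=.  (t=0,i=3, bit2=0)
  nb ..#: next=#  (t=0,i=2, bit1=1)
  nb ...: next=.  (t=0,i=5, bit0=0)
  bits 01101010 = 106

106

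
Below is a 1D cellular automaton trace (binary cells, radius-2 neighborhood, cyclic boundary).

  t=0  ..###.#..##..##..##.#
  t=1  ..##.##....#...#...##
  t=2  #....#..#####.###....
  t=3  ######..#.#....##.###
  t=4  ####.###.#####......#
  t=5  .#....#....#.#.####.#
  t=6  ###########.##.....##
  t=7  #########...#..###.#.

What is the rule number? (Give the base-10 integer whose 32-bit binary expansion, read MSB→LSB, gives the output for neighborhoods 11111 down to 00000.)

2524267927

  ##### -> #   bit 31 = 1  t=2,i=10
  ####. -> .   bit 30 = 0  t=2,i=11
  ###.# -> .   bit 29 = 0  t=0,i=4
  ###.. -> #   bit 28 = 1  t=2,i=16
  ##.## -> .   bit 27 = 0  t=1,i=4
  ##.#. -> #   bit 26 = 1  t=0,i=5
  ##..# -> #   bit 25 = 1  t=0,i=11
  ##... -> .   bit 24 = 0  t=1,i=7
  #.### -> .   bit 23 = 0  t=2,i=14
  #.##. -> #   bit 22 = 1  t=1,i=5
  #.#.# -> #   bit 21 = 1  t=5,i=13
  #.#.. -> #   bit 20 = 1  t=0,i=6
  #..## -> .   bit 19 = 0  t=0,i=1
  #..#. -> #   bit 18 = 1  t=3,i=7
  #...# -> .   bit 17 = 0  t=1,i=13
  #.... -> #   bit 16 = 1  t=1,i=8
  .#### -> .   bit 15 = 0  t=2,i=9
  .###. -> #   bit 14 = 1  t=0,i=3
  .##.# -> .   bit 13 = 0  t=0,i=18
  .##.. -> .   bit 12 = 0  t=0,i=10
  .#.## -> .   bit 11 = 0  t=5,i=14
  .#.#. -> #   bit 10 = 1  t=3,i=9
  .#..# -> .   bit 9 = 0  t=0,i=0
  .#... -> #   bit 8 = 1  t=1,i=12
  ..### -> #   bit 7 = 1  t=0,i=2
  ..##. -> .   bit 6 = 0  t=0,i=9
  ..#.# -> .   bit 5 = 0  t=3,i=8
  ..#.. -> #   bit 4 = 1  t=1,i=11
  ...## -> .   bit 3 = 0  t=1,i=18
  ...#. -> #   bit 2 = 1  t=1,i=10
  ....# -> #   bit 1 = 1  t=1,i=9
  ..... -> #   bit 0 = 1  t=4,i=16
  bits 10010110011101010100010110010111 = 2524267927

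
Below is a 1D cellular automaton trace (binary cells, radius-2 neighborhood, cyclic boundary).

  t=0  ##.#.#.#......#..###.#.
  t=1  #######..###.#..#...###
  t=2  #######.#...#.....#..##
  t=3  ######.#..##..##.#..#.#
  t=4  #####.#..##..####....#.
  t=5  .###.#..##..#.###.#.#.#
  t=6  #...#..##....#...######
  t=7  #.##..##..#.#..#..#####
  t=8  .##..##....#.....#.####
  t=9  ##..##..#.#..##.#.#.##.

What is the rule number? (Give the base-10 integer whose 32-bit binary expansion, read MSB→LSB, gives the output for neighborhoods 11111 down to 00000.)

3698043973

  ##### -> #   bit 31 = 1  t=1,i=0
  ####. -> #   bit 30 = 1  t=1,i=5
  ###.# -> .   bit 29 = 0  t=0,i=19
  ###.. -> #   bit 28 = 1  t=1,i=6
  ##.## -> #   bit 27 = 1  t=7,i=1
  ##.#. -> #   bit 26 = 1  t=0,i=2
  ##..# -> .   bit 25 = 0  t=1,i=7
  ##... -> .   bit 24 = 0  t=4,i=17
  #.### -> .   bit 23 = 0  t=3,i=22
  #.##. -> #   bit 22 = 1  t=0,i=0
  #.#.# -> #   bit 21 = 1  t=0,i=3
  #.#.. -> .   bit 20 = 0  t=0,i=7
  #..## -> #   bit 19 = 1  t=0,i=16
  #..#. -> .   bit 18 = 0  t=1,i=15
  #...# -> #   bit 17 = 1  t=1,i=18
  #.... -> #   bit 16 = 1  t=0,i=9
  .#### -> #   bit 15 = 1  t=1,i=21
  .###. -> .   bit 14 = 0  t=0,i=18
  .##.# -> #   bit 13 = 1  t=0,i=1
  .##.. -> .   bit 12 = 0  t=3,i=11
  .#.## -> #   bit 11 = 1  t=0,i=22
  .#.#. -> #   bit 10 = 1  t=0,i=4
  .#..# -> .   bit 9 = 0  t=0,i=15
  .#... -> .   bit 8 = 0  t=0,i=8
  ..### -> .   bit 7 = 0  t=0,i=17
  ..##. -> #   bit 6 = 1  t=3,i=10
  ..#.# -> .   bit 5 = 0  t=3,i=20
  ..#.. -> .   bit 4 = 0  t=0,i=14
  ...## -> .   bit 3 = 0  t=1,i=19
  ...#. -> #   bit 2 = 1  t=0,i=13
  ....# -> .   bit 1 = 0  t=0,i=12
  ..... -> #   bit 0 = 1  t=0,i=10
  bits 11011100011010111010110001000101 = 3698043973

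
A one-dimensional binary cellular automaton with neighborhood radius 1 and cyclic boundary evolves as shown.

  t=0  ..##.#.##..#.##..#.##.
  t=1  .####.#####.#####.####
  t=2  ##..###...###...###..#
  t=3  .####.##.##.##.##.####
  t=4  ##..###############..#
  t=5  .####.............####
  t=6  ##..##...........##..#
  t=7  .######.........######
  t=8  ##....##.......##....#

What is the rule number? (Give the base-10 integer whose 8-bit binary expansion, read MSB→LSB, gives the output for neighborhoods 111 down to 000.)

  nb ###: next=.  (t=1,i=2, bit7=0)
  nb ##.: next=#  (t=0,i=3, bit6=1)
  nb #.#: next=#  (t=0,i=4, bit5=1)
  nb #..: next=#  (t=0,i=9, bit4=1)
  nb .##: next=#  (t=0,i=2, bit3=1)
  nb .#.: next=.  (t=0,i=5, bit2=0)
  nb ..#: next=#  (t=0,i=1, bit1=1)
  nb ...: next=.  (t=0,i=0, bit0=0)
  bits 01111010 = 122

122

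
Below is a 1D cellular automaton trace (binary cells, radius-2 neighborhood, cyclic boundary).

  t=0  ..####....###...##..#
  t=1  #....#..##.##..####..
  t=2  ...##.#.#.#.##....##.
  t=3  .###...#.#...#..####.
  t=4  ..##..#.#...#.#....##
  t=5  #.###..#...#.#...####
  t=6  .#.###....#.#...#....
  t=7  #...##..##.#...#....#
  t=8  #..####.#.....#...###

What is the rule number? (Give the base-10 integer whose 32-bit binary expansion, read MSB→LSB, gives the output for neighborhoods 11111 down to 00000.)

436229710

  #####|.  b31=0 t=5,i=19
  ####.|.  b30=0 t=0,i=4
  ###.#|.  b29=0 t=5,i=0
  ###..|#  b28=1 t=0,i=5
  ##.##|#  b27=1 t=1,i=10
  ##.#.|.  b26=0 t=2,i=5
  ##..#|#  b25=1 t=0,i=18
  ##...|.  b24=0 t=0,i=6
  #.###|.  b23=0 t=5,i=2
  #.##.|.  b22=0 t=1,i=11
  #.#.#|.  b21=0 t=2,i=6
  #.#..|.  b20=0 t=3,i=9
  #..##|.  b19=0 t=0,i=1
  #..#.|.  b18=0 t=0,i=19
  #...#|.  b17=0 t=0,i=14
  #....|.  b16=0 t=0,i=7
  .####|.  b15=0 t=0,i=3
  .###.|#  b14=1 t=0,i=11
  .##.#|.  b13=0 t=1,i=9
  .##..|#  b12=1 t=0,i=17
  .#.##|.  b11=0 t=2,i=11
  .#.#.|#  b10=1 t=2,i=7
  .#..#|#  b9=1 t=0,i=0
  .#...|.  b8=0 t=1,i=1
  ..###|.  b7=0 t=0,i=2
  ..##.|#  b6=1 t=0,i=16
  ..#.#|.  b5=0 t=3,i=7
  ..#..|.  b4=0 t=0,i=20
  ...##|#  b3=1 t=0,i=9
  ...#.|#  b2=1 t=1,i=4
  ....#|#  b1=1 t=0,i=8
  .....|.  b0=0 t=6,i=19
  bits 00011010000000000101011001001110 = 436229710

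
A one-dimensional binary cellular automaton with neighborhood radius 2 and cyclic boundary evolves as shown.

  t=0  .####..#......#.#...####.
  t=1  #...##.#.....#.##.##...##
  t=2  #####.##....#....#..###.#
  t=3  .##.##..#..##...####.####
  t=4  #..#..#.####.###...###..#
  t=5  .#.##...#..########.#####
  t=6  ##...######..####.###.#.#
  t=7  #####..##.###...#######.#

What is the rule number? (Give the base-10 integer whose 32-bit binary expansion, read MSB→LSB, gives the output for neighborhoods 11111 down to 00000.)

3216655964

  nb #####: next=#  (t=2,i=1, bit31=1)
  nb ####.: next=.  (t=0,i=3, bit30=0)
  nb ###.#: next=#  (t=2,i=4, bit29=1)
  nb ###..: next=#  (t=0,i=4, bit28=1)
  nb ##.##: next=#  (t=1,i=17, bit27=1)
  nb ##.#.: next=#  (t=1,i=6, bit26=1)
  nb ##..#: next=#  (t=0,i=5, bit25=1)
  nb ##...: next=#  (t=1,i=1, bit24=1)
  nb #.###: next=#  (t=2,i=24, bit23=1)
  nb #.##.: next=.  (t=1,i=15, bit22=0)
  nb #.#.#: next=#  (t=5,i=1, bit21=1)
  nb #.#..: next=#  (t=0,i=16, bit20=1)
  nb #..##: next=#  (t=0,i=0, bit19=1)
  nb #..#.: next=.  (t=0,i=6, bit18=0)
  nb #...#: next=#  (t=0,i=18, bit17=1)
  nb #....: next=.  (t=0,i=9, bit16=0)
  nb .####: next=.  (t=0,i=2, bit15=0)
  nb .###.: next=#  (t=1,i=24, bit14=1)
  nb .##.#: next=.  (t=1,i=5, bit13=0)
  nb .##..: next=.  (t=1,i=19, bit12=0)
  nb .#.##: next=.  (t=1,i=14, bit11=0)
  nb .#.#.: next=#  (t=0,i=15, bit10=1)
  nb .#..#: next=#  (t=2,i=18, bit9=1)
  nb .#...: next=.  (t=0,i=8, bit8=0)
  nb ..###: next=.  (t=0,i=1, bit7=0)
  nb ..##.: next=#  (t=1,i=4, bit6=1)
  nb ..#.#: next=.  (t=0,i=14, bit5=0)
  nb ..#..: next=#  (t=0,i=7, bit4=1)
  nb ...##: next=#  (t=0,i=19, bit3=1)
  nb ...#.: next=#  (t=0,i=13, bit2=1)
  nb ....#: next=.  (t=0,i=12, bit1=0)
  nb .....: next=.  (t=0,i=10, bit0=0)
  bits 10111111101110100100011001011100 = 3216655964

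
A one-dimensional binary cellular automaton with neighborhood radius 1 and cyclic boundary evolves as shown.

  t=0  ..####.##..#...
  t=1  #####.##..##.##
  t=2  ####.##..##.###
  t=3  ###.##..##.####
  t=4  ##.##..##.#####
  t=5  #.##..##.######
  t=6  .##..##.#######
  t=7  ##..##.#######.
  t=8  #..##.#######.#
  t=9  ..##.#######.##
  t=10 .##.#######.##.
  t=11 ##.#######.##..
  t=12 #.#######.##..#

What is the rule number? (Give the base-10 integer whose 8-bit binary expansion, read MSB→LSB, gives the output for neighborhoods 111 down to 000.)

175

  ###|#  b7=1 t=0,i=3
  ##.|.  b6=0 t=0,i=5
  #.#|#  b5=1 t=0,i=6
  #..|.  b4=0 t=0,i=9
  .##|#  b3=1 t=0,i=2
  .#.|#  b2=1 t=0,i=11
  ..#|#  b1=1 t=0,i=1
  ...|#  b0=1 t=0,i=0
  bits 10101111 = 175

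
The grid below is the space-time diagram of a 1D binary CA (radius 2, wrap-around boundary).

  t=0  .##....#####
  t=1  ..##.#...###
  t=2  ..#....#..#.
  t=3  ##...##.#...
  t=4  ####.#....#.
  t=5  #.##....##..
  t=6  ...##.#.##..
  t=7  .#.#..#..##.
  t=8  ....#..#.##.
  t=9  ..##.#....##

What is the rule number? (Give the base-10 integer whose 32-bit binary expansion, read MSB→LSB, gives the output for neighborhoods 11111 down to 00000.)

3785511494

  nb #####: next=#  (t=0,i=9, bit31=1)
  nb ####.: next=#  (t=0,i=10, bit30=1)
  nb ###.#: next=#  (t=0,i=11, bit29=1)
  nb ###..: next=.  (t=1,i=11, bit28=0)
  nb ##.##: next=.  (t=0,i=0, bit27=0)
  nb ##.#.: next=.  (t=1,i=4, bit26=0)
  nb ##..#: next=.  (t=1,i=0, bit25=0)
  nb ##...: next=#  (t=0,i=3, bit24=1)
  nb #.###: next=#  (t=4,i=0, bit23=1)
  nb #.##.: next=.  (t=0,i=1, bit22=0)
  nb #.#.#: next=#  (t=6,i=6, bit21=1)
  nb #.#..: next=.  (t=1,i=5, bit20=0)
  nb #..##: next=.  (t=1,i=1, bit19=0)
  nb #..#.: next=.  (t=2,i=9, bit18=0)
  nb #...#: next=#  (t=1,i=7, bit17=1)
  nb #....: next=.  (t=0,i=4, bit16=0)
  nb .####: next=.  (t=0,i=8, bit15=0)
  nb .###.: next=#  (t=1,i=10, bit14=1)
  nb .##.#: next=.  (t=1,i=3, bit13=0)
  nb .##..: next=#  (t=0,i=2, bit12=1)
  nb .#.##: next=.  (t=4,i=11, bit11=0)
  nb .#.#.: next=.  (t=7,i=2, bit10=0)
  nb .#..#: next=#  (t=2,i=8, bit9=1)
  nb .#...: next=.  (t=1,i=6, bit8=0)
  nb ..###: next=.  (t=0,i=7, bit7=0)
  nb ..##.: next=#  (t=1,i=2, bit6=1)
  nb ..#.#: next=.  (t=4,i=10, bit5=0)
  nb ..#..: next=.  (t=2,i=2, bit4=0)
  nb ...##: next=.  (t=0,i=6, bit3=0)
  nb ...#.: next=#  (t=2,i=1, bit2=1)
  nb ....#: next=#  (t=0,i=5, bit1=1)
  nb .....: next=.  (t=6,i=0, bit0=0)
  bits 11100001101000100101001001000110 = 3785511494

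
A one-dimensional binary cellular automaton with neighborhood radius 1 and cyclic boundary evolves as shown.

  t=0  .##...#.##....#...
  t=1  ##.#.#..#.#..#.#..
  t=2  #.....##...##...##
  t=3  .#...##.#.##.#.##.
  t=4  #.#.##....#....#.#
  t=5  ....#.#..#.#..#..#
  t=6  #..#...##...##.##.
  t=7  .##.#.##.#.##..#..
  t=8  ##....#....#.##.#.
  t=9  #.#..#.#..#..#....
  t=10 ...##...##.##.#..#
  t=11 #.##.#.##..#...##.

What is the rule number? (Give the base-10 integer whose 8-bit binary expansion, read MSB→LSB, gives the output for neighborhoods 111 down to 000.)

  ### -> .   bit 7 = 0  t=2,i=17
  ##. -> .   bit 6 = 0  t=0,i=2
  #.# -> .   bit 5 = 0  t=0,i=7
  #.. -> #   bit 4 = 1  t=0,i=3
  .## -> #   bit 3 = 1  t=0,i=1
  .#. -> .   bit 2 = 0  t=0,i=6
  ..# -> #   bit 1 = 1  t=0,i=0
  ... -> .   bit 0 = 0  t=0,i=4
  bits 00011010 = 26

26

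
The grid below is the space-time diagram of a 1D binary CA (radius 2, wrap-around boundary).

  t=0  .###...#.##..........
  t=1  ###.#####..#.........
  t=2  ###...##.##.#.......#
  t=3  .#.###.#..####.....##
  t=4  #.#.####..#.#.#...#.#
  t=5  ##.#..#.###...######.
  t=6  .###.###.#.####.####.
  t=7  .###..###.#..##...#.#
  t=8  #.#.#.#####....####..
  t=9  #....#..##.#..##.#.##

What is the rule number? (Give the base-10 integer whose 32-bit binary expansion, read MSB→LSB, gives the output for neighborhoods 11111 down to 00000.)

  nb #####: next=#  (t=1,i=6, bit31=1)
  nb ####.: next=#  (t=1,i=7, bit30=1)
  nb ###.#: next=#  (t=1,i=2, bit29=1)
  nb ###..: next=.  (t=0,i=3, bit28=0)
  nb ##.##: next=.  (t=1,i=3, bit27=0)
  nb ##.#.: next=#  (t=2,i=11, bit26=1)
  nb ##..#: next=#  (t=1,i=9, bit25=1)
  nb ##...: next=#  (t=0,i=4, bit24=1)
  nb #.###: next=.  (t=1,i=4, bit23=0)
  nb #.##.: next=.  (t=0,i=9, bit22=0)
  nb #.#.#: next=.  (t=3,i=1, bit21=0)
  nb #.#..: next=#  (t=2,i=12, bit20=1)
  nb #..##: next=.  (t=3,i=9, bit19=0)
  nb #..#.: next=#  (t=1,i=10, bit18=1)
  nb #...#: next=#  (t=0,i=5, bit17=1)
  nb #....: next=.  (t=0,i=12, bit16=0)
  nb .####: next=.  (t=1,i=5, bit15=0)
  nb .###.: next=#  (t=0,i=2, bit14=1)
  nb .##.#: next=#  (t=2,i=7, bit13=1)
  nb .##..: next=.  (t=0,i=10, bit12=0)
  nb .#.##: next=#  (t=0,i=8, bit11=1)
  nb .#.#.: next=.  (t=4,i=11, bit10=0)
  nb .#..#: next=.  (t=3,i=8, bit9=0)
  nb .#...: next=#  (t=1,i=12, bit8=1)
  nb ..###: next=#  (t=0,i=1, bit7=1)
  nb ..##.: next=.  (t=2,i=6, bit6=0)
  nb ..#.#: next=#  (t=0,i=7, bit5=1)
  nb ..#..: next=.  (t=1,i=11, bit4=0)
  nb ...##: next=#  (t=0,i=0, bit3=1)
  nb ...#.: next=#  (t=0,i=6, bit2=1)
  nb ....#: next=.  (t=0,i=20, bit1=0)
  nb .....: next=.  (t=0,i=13, bit0=0)
  bits 11100111000101100110100110101100 = 3877005740

3877005740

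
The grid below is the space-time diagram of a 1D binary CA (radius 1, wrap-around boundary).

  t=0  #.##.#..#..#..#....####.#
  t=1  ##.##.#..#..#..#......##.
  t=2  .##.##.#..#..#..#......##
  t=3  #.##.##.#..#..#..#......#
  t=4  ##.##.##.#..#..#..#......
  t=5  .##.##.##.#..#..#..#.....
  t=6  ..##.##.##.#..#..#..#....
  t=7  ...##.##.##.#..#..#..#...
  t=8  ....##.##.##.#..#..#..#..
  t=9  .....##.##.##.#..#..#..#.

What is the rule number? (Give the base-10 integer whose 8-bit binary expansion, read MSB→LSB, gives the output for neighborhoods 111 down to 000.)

112

  [7] ### => .  t=0,i=20
  [6] ##. => #  t=0,i=0
  [5] #.# => #  t=0,i=1
  [4] #.. => #  t=0,i=6
  [3] .## => .  t=0,i=2
  [2] .#. => .  t=0,i=5
  [1] ..# => .  t=0,i=7
  [0] ... => .  t=0,i=16
  bits 01110000 = 112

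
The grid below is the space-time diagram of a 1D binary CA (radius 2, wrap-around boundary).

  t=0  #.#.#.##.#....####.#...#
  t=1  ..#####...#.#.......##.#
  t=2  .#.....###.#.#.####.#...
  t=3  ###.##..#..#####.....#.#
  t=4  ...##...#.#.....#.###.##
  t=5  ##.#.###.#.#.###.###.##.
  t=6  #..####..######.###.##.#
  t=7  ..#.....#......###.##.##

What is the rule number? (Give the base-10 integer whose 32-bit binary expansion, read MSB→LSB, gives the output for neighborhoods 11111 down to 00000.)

166350167

  nb #####: next=.  (t=1,i=4, bit31=0)
  nb ####.: next=.  (t=0,i=16, bit30=0)
  nb ###.#: next=.  (t=0,i=17, bit29=0)
  nb ###..: next=.  (t=1,i=6, bit28=0)
  nb ##.##: next=#  (t=3,i=3, bit27=1)
  nb ##.#.: next=.  (t=0,i=1, bit26=0)
  nb ##..#: next=.  (t=3,i=6, bit25=0)
  nb ##...: next=#  (t=1,i=7, bit24=1)
  nb #.###: next=#  (t=2,i=15, bit23=1)
  nb #.##.: next=#  (t=0,i=6, bit22=1)
  nb #.#.#: next=#  (t=0,i=2, bit21=1)
  nb #.#..: next=.  (t=0,i=9, bit20=0)
  nb #..##: next=#  (t=1,i=1, bit19=1)
  nb #..#.: next=.  (t=3,i=7, bit18=0)
  nb #...#: next=#  (t=0,i=21, bit17=1)
  nb #....: next=.  (t=0,i=11, bit16=0)
  nb .####: next=.  (t=0,i=15, bit15=0)
  nb .###.: next=#  (t=2,i=8, bit14=1)
  nb .##.#: next=.  (t=0,i=0, bit13=0)
  nb .##..: next=.  (t=3,i=5, bit12=0)
  nb .#.##: next=#  (t=0,i=5, bit11=1)
  nb .#.#.: next=#  (t=0,i=3, bit10=1)
  nb .#..#: next=.  (t=1,i=0, bit9=0)
  nb .#...: next=#  (t=0,i=10, bit8=1)
  nb ..###: next=.  (t=0,i=14, bit7=0)
  nb ..##.: next=#  (t=0,i=23, bit6=1)
  nb ..#.#: next=.  (t=1,i=10, bit5=0)
  nb ..#..: next=#  (t=2,i=1, bit4=1)
  nb ...##: next=.  (t=0,i=13, bit3=0)
  nb ...#.: next=#  (t=1,i=9, bit2=1)
  nb ....#: next=#  (t=0,i=12, bit1=1)
  nb .....: next=#  (t=1,i=15, bit0=1)
  bits 00001001111010100100110101010111 = 166350167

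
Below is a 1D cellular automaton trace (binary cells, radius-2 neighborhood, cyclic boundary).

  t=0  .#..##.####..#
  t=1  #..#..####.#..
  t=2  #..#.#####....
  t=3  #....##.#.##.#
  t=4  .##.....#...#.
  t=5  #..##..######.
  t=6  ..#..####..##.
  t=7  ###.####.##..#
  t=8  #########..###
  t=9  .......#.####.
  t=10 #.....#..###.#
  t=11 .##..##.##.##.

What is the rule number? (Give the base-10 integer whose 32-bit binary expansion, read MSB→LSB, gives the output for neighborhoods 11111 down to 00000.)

1806402964

  #####|.  b31=0 t=2,i=7
  ####.|#  b30=1 t=0,i=9
  ###.#|#  b29=1 t=1,i=9
  ###..|.  b28=0 t=0,i=10
  ##.##|#  b27=1 t=0,i=6
  ##.#.|.  b26=0 t=1,i=10
  ##..#|#  b25=1 t=0,i=11
  ##...|#  b24=1 t=2,i=10
  #.###|#  b23=1 t=0,i=7
  #.##.|.  b22=0 t=3,i=10
  #.#.#|#  b21=1 t=3,i=8
  #.#..|.  b20=0 t=0,i=1
  #..##|#  b19=1 t=0,i=3
  #..#.|.  b18=0 t=0,i=12
  #...#|#  b17=1 t=4,i=10
  #....|#  b16=1 t=2,i=11
  .####|#  b15=1 t=0,i=8
  .###.|.  b14=0 t=10,i=10
  .##.#|.  b13=0 t=0,i=5
  .##..|.  b12=0 t=3,i=0
  .#.##|.  b11=0 t=2,i=4
  .#.#.|#  b10=1 t=0,i=0
  .#..#|.  b9=0 t=0,i=2
  .#...|#  b8=1 t=4,i=9
  ..###|#  b7=1 t=1,i=6
  ..##.|.  b6=0 t=0,i=4
  ..#.#|.  b5=0 t=0,i=13
  ..#..|#  b4=1 t=1,i=0
  ...##|.  b3=0 t=3,i=4
  ...#.|#  b2=1 t=2,i=13
  ....#|.  b1=0 t=2,i=12
  .....|.  b0=0 t=4,i=5
  bits 01101011101010111000010110010100 = 1806402964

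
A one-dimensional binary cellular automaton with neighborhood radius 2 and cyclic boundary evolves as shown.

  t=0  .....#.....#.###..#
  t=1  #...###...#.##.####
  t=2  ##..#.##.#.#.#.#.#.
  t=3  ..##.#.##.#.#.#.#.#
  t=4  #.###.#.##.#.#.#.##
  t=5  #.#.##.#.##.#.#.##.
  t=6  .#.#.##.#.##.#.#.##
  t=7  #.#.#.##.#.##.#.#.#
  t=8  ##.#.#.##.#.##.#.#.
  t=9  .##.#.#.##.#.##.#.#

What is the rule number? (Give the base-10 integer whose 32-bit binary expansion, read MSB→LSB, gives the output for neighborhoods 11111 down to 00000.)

  #####|#  b31=1 t=1,i=17
  ####.|.  b30=0 t=1,i=18
  ###.#|#  b29=1 t=4,i=0
  ###..|#  b28=1 t=0,i=15
  ##.##|.  b27=0 t=1,i=14
  ##.#.|#  b26=1 t=2,i=8
  ##..#|#  b25=1 t=0,i=16
  ##...|#  b24=1 t=1,i=1
  #.###|#  b23=1 t=0,i=13
  #.##.|.  b22=0 t=1,i=12
  #.#.#|.  b21=0 t=2,i=9
  #.#..|#  b20=1 t=3,i=18
  #..##|.  b19=0 t=3,i=1
  #..#.|#  b18=1 t=0,i=17
  #...#|.  b17=0 t=1,i=2
  #....|.  b16=0 t=0,i=1
  .####|.  b15=0 t=1,i=16
  .###.|.  b14=0 t=0,i=14
  .##.#|#  b13=1 t=1,i=13
  .##..|.  b12=0 t=2,i=1
  .#.##|#  b11=1 t=0,i=12
  .#.#.|#  b10=1 t=2,i=10
  .#..#|#  b9=1 t=3,i=0
  .#...|#  b8=1 t=0,i=0
  ..###|#  b7=1 t=1,i=4
  ..##.|#  b6=1 t=3,i=2
  ..#.#|.  b5=0 t=0,i=11
  ..#..|#  b4=1 t=0,i=5
  ...##|.  b3=0 t=1,i=3
  ...#.|#  b2=1 t=0,i=4
  ....#|.  b1=0 t=0,i=3
  .....|.  b0=0 t=0,i=2
  bits 10110111100101000010111111010100 = 3079942100

3079942100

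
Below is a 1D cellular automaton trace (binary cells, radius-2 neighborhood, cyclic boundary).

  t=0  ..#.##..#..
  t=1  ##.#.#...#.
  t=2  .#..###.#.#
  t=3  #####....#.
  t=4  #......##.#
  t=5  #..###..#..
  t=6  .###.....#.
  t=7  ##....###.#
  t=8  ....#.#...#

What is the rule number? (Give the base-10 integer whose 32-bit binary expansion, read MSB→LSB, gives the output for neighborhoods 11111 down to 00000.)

  ##### -> .   bit 31 = 0  t=3,i=2
  ####. -> .   bit 30 = 0  t=3,i=3
  ###.# -> .   bit 29 = 0  t=2,i=6
  ###.. -> .   bit 28 = 0  t=3,i=4
  ##.## -> .   bit 27 = 0  t=4,i=9
  ##.#. -> .   bit 26 = 0  t=1,i=2
  ##..# -> .   bit 25 = 0  t=0,i=6
  ##... -> .   bit 24 = 0  t=3,i=5
  #.### -> #   bit 23 = 1  t=3,i=0
  #.##. -> .   bit 22 = 0  t=0,i=4
  #.#.# -> .   bit 21 = 0  t=1,i=3
  #.#.. -> #   bit 20 = 1  t=1,i=5
  #..## -> #   bit 19 = 1  t=2,i=3
  #..#. -> .   bit 18 = 0  t=0,i=7
  #...# -> .   bit 17 = 0  t=1,i=7
  #.... -> .   bit 16 = 0  t=0,i=10
  .#### -> .   bit 15 = 0  t=3,i=1
  .###. -> .   bit 14 = 0  t=2,i=5
  .##.# -> #   bit 13 = 1  t=1,i=1
  .##.. -> #   bit 12 = 1  t=0,i=5
  .#.## -> #   bit 11 = 1  t=0,i=3
  .#.#. -> #   bit 10 = 1  t=1,i=4
  .#..# -> #   bit 9 = 1  t=2,i=2
  .#... -> #   bit 8 = 1  t=0,i=9
  ..### -> #   bit 7 = 1  t=2,i=4
  ..##. -> .   bit 6 = 0  t=4,i=7
  ..#.# -> .   bit 5 = 0  t=0,i=2
  ..#.. -> .   bit 4 = 0  t=0,i=8
  ...## -> .   bit 3 = 0  t=4,i=6
  ...#. -> #   bit 2 = 1  t=0,i=1
  ....# -> #   bit 1 = 1  t=0,i=0
  ..... -> #   bit 0 = 1  t=4,i=3
  bits 00000000100110000011111110000111 = 9977735

9977735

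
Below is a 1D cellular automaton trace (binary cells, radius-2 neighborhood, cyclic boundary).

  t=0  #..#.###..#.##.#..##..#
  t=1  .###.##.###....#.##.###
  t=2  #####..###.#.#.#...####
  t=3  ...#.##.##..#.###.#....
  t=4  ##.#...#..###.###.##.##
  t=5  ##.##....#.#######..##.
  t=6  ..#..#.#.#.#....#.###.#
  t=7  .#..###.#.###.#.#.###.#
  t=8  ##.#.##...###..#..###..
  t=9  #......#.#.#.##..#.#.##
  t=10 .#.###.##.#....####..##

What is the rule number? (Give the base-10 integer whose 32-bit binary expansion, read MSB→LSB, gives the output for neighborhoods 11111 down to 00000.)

1805403499

  #####|.  b31=0 t=2,i=0
  ####.|#  b30=1 t=2,i=3
  ###.#|#  b29=1 t=1,i=3
  ###..|.  b28=0 t=0,i=7
  ##.##|#  b27=1 t=1,i=0
  ##.#.|.  b26=0 t=0,i=14
  ##..#|#  b25=1 t=0,i=1
  ##...|#  b24=1 t=1,i=11
  #.###|#  b23=1 t=0,i=5
  #.##.|.  b22=0 t=0,i=12
  #.#.#|.  b21=0 t=2,i=11
  #.#..|#  b20=1 t=0,i=15
  #..##|#  b19=1 t=0,i=17
  #..#.|#  b18=1 t=0,i=2
  #...#|.  b17=0 t=2,i=17
  #....|.  b16=0 t=1,i=12
  .####|.  b15=0 t=2,i=20
  .###.|#  b14=1 t=0,i=6
  .##.#|.  b13=0 t=0,i=13
  .##..|.  b12=0 t=0,i=0
  .#.##|.  b11=0 t=0,i=4
  .#.#.|#  b10=1 t=2,i=12
  .#..#|.  b9=0 t=0,i=16
  .#...|#  b8=1 t=2,i=16
  ..###|.  b7=0 t=2,i=7
  ..##.|#  b6=1 t=0,i=18
  ..#.#|#  b5=1 t=0,i=3
  ..#..|.  b4=0 t=4,i=7
  ...##|#  b3=1 t=2,i=18
  ...#.|.  b2=0 t=1,i=14
  ....#|#  b1=1 t=1,i=13
  .....|#  b0=1 t=3,i=0
  bits 01101011100111000100010101101011 = 1805403499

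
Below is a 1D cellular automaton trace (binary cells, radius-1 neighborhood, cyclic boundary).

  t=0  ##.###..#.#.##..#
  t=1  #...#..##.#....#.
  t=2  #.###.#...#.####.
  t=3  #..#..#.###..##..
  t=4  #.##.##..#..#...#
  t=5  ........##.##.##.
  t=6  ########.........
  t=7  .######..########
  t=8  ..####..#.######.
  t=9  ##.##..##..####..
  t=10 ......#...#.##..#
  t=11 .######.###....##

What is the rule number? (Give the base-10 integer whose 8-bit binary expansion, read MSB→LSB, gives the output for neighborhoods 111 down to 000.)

135

  nb ###: next=#  (t=0,i=0, bit7=1)
  nb ##.: next=.  (t=0,i=1, bit6=0)
  nb #.#: next=.  (t=0,i=2, bit5=0)
  nb #..: next=.  (t=0,i=6, bit4=0)
  nb .##: next=.  (t=0,i=3, bit3=0)
  nb .#.: next=#  (t=0,i=8, bit2=1)
  nb ..#: next=#  (t=0,i=7, bit1=1)
  nb ...: next=#  (t=1,i=2, bit0=1)
  bits 10000111 = 135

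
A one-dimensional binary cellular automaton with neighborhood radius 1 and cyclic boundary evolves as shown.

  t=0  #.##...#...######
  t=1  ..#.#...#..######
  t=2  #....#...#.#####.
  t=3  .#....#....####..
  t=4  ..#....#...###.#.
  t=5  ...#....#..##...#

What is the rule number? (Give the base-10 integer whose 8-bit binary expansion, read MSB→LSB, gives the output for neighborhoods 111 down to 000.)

  ### -> #   bit 7 = 1  t=0,i=12
  ##. -> .   bit 6 = 0  t=0,i=0
  #.# -> .   bit 5 = 0  t=0,i=1
  #.. -> #   bit 4 = 1  t=0,i=4
  .## -> #   bit 3 = 1  t=0,i=2
  .#. -> .   bit 2 = 0  t=0,i=7
  ..# -> .   bit 1 = 0  t=0,i=6
  ... -> .   bit 0 = 0  t=0,i=5
  bits 10011000 = 152

152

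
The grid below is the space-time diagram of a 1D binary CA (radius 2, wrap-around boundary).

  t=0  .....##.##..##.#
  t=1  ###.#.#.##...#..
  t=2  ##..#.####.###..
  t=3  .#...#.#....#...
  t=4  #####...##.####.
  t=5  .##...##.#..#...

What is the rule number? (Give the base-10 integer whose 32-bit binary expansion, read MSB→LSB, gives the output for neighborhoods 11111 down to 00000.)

  nb #####: next=#  (t=4,i=2, bit31=1)
  nb ####.: next=.  (t=2,i=8, bit30=0)
  nb ###.#: next=.  (t=1,i=2, bit29=0)
  nb ###..: next=.  (t=2,i=13, bit28=0)
  nb ##.##: next=.  (t=0,i=7, bit27=0)
  nb ##.#.: next=.  (t=0,i=14, bit26=0)
  nb ##..#: next=.  (t=0,i=10, bit25=0)
  nb ##...: next=.  (t=1,i=10, bit24=0)
  nb #.###: next=.  (t=2,i=6, bit23=0)
  nb #.##.: next=#  (t=0,i=8, bit22=1)
  nb #.#.#: next=#  (t=1,i=4, bit21=1)
  nb #.#..: next=.  (t=0,i=15, bit20=0)
  nb #..##: next=.  (t=0,i=11, bit19=0)
  nb #..#.: next=.  (t=2,i=3, bit18=0)
  nb #...#: next=#  (t=1,i=11, bit17=1)
  nb #....: next=#  (t=0,i=1, bit16=1)
  nb .####: next=#  (t=2,i=7, bit15=1)
  nb .###.: next=#  (t=1,i=1, bit14=1)
  nb .##.#: next=#  (t=0,i=6, bit13=1)
  nb .##..: next=#  (t=0,i=9, bit12=1)
  nb .#.##: next=#  (t=1,i=7, bit11=1)
  nb .#.#.: next=.  (t=1,i=5, bit10=0)
  nb .#..#: next=.  (t=1,i=14, bit9=0)
  nb .#...: next=#  (t=0,i=0, bit8=1)
  nb ..###: next=#  (t=1,i=0, bit7=1)
  nb ..##.: next=.  (t=0,i=5, bit6=0)
  nb ..#.#: next=.  (t=2,i=4, bit5=0)
  nb ..#..: next=#  (t=1,i=13, bit4=1)
  nb ...##: next=#  (t=0,i=4, bit3=1)
  nb ...#.: next=#  (t=1,i=12, bit2=1)
  nb ....#: next=.  (t=0,i=3, bit1=0)
  nb .....: next=#  (t=0,i=2, bit0=1)
  bits 10000000011000111111100110011101 = 2154035613

2154035613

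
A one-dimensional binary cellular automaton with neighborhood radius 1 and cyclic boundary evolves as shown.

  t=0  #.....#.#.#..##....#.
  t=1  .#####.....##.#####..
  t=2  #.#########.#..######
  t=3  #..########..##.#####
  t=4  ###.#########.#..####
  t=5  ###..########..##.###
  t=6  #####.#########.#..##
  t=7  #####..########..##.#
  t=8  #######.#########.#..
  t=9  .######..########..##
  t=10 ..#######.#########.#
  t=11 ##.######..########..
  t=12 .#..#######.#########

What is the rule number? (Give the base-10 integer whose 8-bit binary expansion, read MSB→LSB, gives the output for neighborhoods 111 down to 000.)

  ###|#  b7=1 t=1,i=2
  ##.|#  b6=1 t=0,i=14
  #.#|.  b5=0 t=0,i=7
  #..|#  b4=1 t=0,i=1
  .##|.  b3=0 t=0,i=13
  .#.|.  b2=0 t=0,i=0
  ..#|#  b1=1 t=0,i=5
  ...|#  b0=1 t=0,i=2
  bits 11010011 = 211

211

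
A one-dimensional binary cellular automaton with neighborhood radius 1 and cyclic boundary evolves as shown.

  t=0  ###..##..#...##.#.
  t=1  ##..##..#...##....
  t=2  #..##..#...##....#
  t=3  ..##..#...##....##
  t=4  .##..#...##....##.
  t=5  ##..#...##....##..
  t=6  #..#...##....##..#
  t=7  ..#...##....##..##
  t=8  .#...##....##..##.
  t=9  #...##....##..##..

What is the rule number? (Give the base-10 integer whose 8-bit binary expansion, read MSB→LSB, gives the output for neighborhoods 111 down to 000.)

  nb ###: next=#  (t=0,i=1, bit7=1)
  nb ##.: next=.  (t=0,i=2, bit6=0)
  nb #.#: next=.  (t=0,i=15, bit5=0)
  nb #..: next=.  (t=0,i=3, bit4=0)
  nb .##: next=#  (t=0,i=0, bit3=1)
  nb .#.: next=.  (t=0,i=9, bit2=0)
  nb ..#: next=#  (t=0,i=4, bit1=1)
  nb ...: next=.  (t=0,i=11, bit0=0)
  bits 10001010 = 138

138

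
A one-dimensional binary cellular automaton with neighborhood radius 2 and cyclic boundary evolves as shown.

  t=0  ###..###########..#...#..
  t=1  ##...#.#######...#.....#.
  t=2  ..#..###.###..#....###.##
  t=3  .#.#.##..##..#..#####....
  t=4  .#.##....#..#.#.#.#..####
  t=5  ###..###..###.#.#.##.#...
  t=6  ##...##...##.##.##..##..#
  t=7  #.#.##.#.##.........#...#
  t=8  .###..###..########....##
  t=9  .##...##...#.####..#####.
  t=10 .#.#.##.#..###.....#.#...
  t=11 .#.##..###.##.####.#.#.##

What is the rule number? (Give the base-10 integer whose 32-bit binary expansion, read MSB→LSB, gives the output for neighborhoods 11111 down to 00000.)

  nb #####: next=#  (t=0,i=7, bit31=1)
  nb ####.: next=.  (t=0,i=14, bit30=0)
  nb ###.#: next=.  (t=2,i=7, bit29=0)
  nb ###..: next=.  (t=0,i=2, bit28=0)
  nb ##.##: next=.  (t=2,i=8, bit27=0)
  nb ##.#.: next=#  (t=4,i=0, bit26=1)
  nb ##..#: next=.  (t=0,i=3, bit25=0)
  nb ##...: next=#  (t=1,i=2, bit24=1)
  nb #.###: next=#  (t=1,i=7, bit23=1)
  nb #.##.: next=.  (t=1,i=0, bit22=0)
  nb #.#.#: next=#  (t=3,i=3, bit21=1)
  nb #.#..: next=#  (t=4,i=18, bit20=1)
  nb #..##: next=.  (t=0,i=4, bit19=0)
  nb #..#.: next=#  (t=0,i=17, bit18=1)
  nb #...#: next=.  (t=0,i=20, bit17=0)
  nb #....: next=#  (t=1,i=19, bit16=1)
  nb .####: next=.  (t=0,i=6, bit15=0)
  nb .###.: next=#  (t=0,i=1, bit14=1)
  nb .##.#: next=.  (t=5,i=19, bit13=0)
  nb .##..: next=.  (t=1,i=1, bit12=0)
  nb .#.##: next=#  (t=1,i=6, bit11=1)
  nb .#.#.: next=.  (t=3,i=2, bit10=0)
  nb .#..#: next=#  (t=0,i=23, bit9=1)
  nb .#...: next=.  (t=0,i=19, bit8=0)
  nb ..###: next=#  (t=0,i=0, bit7=1)
  nb ..##.: next=#  (t=3,i=9, bit6=1)
  nb ..#.#: next=#  (t=1,i=5, bit5=1)
  nb ..#..: next=.  (t=0,i=18, bit4=0)
  nb ...##: next=#  (t=2,i=18, bit3=1)
  nb ...#.: next=.  (t=0,i=21, bit2=0)
  nb ....#: next=#  (t=1,i=21, bit1=1)
  nb .....: next=#  (t=1,i=20, bit0=1)
  bits 10000101101101010100101011101011 = 2243250923

2243250923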